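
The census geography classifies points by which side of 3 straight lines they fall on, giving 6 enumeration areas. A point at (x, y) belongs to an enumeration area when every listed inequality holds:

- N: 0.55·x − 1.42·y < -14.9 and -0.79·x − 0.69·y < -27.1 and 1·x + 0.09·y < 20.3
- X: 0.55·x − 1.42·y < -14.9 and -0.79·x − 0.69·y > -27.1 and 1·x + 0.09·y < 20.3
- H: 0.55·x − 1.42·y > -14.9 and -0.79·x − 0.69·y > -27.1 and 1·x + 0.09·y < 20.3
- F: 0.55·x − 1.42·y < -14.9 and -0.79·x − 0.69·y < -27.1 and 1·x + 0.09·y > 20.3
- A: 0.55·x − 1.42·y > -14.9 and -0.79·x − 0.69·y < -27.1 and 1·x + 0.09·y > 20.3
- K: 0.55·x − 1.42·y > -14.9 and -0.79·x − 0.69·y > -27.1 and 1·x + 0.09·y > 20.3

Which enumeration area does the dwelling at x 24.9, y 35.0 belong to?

0.55·24.9 − 1.42·35.0 = -36.005, which is < -14.9
-0.79·24.9 − 0.69·35.0 = -43.821, which is < -27.1
1·24.9 + 0.09·35.0 = 28.050, which is > 20.3
This sign pattern matches F.

F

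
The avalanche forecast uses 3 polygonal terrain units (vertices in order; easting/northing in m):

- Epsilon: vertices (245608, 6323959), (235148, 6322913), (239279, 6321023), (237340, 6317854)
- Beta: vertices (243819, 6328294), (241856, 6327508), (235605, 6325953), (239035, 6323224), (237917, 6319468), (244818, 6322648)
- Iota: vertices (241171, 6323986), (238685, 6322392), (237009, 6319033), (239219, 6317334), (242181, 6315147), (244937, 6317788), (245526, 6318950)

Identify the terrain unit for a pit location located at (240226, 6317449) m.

Cast a ray rightward from (240226, 6317449). For each polygon, the edges (by vertex number in listed order) whose endpoints lie on opposite sides of northing = 6317449, where each meets that height, and whether that is right or left of the point:
Epsilon: no edge straddles that height → 0 crossings.
Beta: no edge straddles that height → 0 crossings.
Iota: 3–4 at easting≈239069.4 (left), 5–6 at easting≈244583.2 (right) → 1 crossing.
Only Iota has an odd count, so the point is inside Iota.

Iota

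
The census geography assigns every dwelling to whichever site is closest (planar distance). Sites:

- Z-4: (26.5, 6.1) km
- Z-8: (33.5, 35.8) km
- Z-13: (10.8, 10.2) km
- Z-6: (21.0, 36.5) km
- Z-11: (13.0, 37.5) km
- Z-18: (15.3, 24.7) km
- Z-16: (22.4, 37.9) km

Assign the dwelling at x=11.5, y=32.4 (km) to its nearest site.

Squared distances to each site:
Z-4: 916.690; Z-8: 495.560; Z-13: 493.330; Z-6: 107.060; Z-11: 28.260; Z-18: 73.730; Z-16: 149.060.
Minimum at Z-11.

Z-11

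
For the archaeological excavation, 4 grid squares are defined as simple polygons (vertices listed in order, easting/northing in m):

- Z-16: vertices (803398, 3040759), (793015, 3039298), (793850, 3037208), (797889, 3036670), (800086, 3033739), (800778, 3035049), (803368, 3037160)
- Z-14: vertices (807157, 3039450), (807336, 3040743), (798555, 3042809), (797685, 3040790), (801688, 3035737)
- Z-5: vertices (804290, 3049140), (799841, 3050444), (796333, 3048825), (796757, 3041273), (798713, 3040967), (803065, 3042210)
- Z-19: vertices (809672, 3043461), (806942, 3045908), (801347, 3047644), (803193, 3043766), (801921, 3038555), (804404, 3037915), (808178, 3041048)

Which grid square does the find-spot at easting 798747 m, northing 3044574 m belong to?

Z-5

Cast a ray rightward from (798747, 3044574). For each polygon, the edges (by vertex number in listed order) whose endpoints lie on opposite sides of northing = 3044574, where each meets that height, and whether that is right or left of the point:
Z-16: no edge straddles that height → 0 crossings.
Z-14: no edge straddles that height → 0 crossings.
Z-5: 3–4 at easting≈796571.7 (left), 6–1 at easting≈803482.9 (right) → 1 crossing.
Z-19: 1–2 at easting≈808430.3 (right), 3–4 at easting≈802808.4 (right) → 2 crossings.
Only Z-5 has an odd count, so the point is inside Z-5.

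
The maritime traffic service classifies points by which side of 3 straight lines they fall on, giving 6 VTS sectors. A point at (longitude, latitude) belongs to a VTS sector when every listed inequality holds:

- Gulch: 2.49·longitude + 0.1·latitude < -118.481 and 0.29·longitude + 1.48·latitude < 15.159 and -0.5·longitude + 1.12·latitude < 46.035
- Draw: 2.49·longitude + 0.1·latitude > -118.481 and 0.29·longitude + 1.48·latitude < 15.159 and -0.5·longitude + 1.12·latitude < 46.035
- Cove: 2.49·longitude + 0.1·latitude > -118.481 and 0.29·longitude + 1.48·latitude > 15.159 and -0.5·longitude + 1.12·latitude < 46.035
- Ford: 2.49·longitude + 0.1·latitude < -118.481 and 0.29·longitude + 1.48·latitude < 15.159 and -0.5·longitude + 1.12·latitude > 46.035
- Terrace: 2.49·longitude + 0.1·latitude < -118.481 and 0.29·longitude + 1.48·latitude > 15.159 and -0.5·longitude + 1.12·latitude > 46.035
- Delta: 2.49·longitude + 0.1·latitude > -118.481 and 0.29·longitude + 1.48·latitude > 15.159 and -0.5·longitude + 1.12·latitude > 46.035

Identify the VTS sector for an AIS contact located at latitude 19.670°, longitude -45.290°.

Cove

2.49·-45.290 + 0.1·19.670 = -110.805, which is > -118.481
0.29·-45.290 + 1.48·19.670 = 15.978, which is > 15.159
-0.5·-45.290 + 1.12·19.670 = 44.675, which is < 46.035
This sign pattern matches Cove.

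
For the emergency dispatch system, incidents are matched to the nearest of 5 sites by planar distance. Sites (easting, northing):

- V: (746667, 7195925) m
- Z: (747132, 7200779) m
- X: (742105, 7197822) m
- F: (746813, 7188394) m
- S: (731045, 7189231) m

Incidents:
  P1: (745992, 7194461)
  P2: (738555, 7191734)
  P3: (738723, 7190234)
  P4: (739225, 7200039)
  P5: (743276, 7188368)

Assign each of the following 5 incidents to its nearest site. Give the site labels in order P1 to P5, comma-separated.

V, X, S, X, F

P1 → V (d²=2598921.00)
P2 → X (d²=49666244.00)
P3 → S (d²=59957693.00)
P4 → X (d²=13209489.00)
P5 → F (d²=12511045.00)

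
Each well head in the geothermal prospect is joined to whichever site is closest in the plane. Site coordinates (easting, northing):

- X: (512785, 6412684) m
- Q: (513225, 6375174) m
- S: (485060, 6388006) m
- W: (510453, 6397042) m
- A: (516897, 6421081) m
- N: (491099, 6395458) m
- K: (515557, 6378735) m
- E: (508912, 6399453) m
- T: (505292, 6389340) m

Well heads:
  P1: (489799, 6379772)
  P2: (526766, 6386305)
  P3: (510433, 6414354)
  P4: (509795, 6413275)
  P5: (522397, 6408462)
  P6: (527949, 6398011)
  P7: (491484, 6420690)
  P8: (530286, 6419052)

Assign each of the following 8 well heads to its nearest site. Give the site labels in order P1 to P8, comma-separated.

S, K, X, X, X, W, X, A

P1 → S (d²=90256877.00)
P2 → K (d²=182946581.00)
P3 → X (d²=8320804.00)
P4 → X (d²=9289381.00)
P5 → X (d²=110215828.00)
P6 → W (d²=307048977.00)
P7 → X (d²=517828637.00)
P8 → A (d²=183382162.00)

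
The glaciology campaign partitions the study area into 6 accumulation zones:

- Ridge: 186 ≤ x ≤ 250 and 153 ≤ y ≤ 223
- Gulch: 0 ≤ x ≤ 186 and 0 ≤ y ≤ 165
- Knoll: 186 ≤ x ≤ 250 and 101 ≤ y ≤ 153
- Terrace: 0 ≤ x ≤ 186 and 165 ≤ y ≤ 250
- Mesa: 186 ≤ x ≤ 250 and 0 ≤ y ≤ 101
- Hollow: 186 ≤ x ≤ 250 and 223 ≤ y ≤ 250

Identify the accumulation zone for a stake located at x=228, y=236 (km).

The point has x = 228 and y = 236.
Only Hollow satisfies 186 ≤ x ≤ 250 and 223 ≤ y ≤ 250.

Hollow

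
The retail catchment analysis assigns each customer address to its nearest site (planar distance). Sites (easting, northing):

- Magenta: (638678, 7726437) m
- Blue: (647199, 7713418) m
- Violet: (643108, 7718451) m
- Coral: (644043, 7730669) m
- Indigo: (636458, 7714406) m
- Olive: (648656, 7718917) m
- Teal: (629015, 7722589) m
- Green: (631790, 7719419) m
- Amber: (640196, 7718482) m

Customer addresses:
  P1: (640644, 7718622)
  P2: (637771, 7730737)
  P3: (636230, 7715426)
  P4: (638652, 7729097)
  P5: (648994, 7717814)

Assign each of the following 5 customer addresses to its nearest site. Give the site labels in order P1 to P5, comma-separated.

Amber, Magenta, Indigo, Magenta, Olive

P1 → Amber (d²=220304.00)
P2 → Magenta (d²=19312649.00)
P3 → Indigo (d²=1092384.00)
P4 → Magenta (d²=7076276.00)
P5 → Olive (d²=1330853.00)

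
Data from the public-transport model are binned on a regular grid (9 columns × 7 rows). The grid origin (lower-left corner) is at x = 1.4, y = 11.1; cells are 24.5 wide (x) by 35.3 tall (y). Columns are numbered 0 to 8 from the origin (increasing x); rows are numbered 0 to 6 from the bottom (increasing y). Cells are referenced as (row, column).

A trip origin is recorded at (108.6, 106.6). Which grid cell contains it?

Column index: ⌊(108.6 − 1.4) / 24.5⌋ = ⌊4.376⌋ = 4
Row offset from origin: ⌊(106.6 − 11.1) / 35.3⌋ = ⌊2.705⌋ = 2 → row 2

(2, 4)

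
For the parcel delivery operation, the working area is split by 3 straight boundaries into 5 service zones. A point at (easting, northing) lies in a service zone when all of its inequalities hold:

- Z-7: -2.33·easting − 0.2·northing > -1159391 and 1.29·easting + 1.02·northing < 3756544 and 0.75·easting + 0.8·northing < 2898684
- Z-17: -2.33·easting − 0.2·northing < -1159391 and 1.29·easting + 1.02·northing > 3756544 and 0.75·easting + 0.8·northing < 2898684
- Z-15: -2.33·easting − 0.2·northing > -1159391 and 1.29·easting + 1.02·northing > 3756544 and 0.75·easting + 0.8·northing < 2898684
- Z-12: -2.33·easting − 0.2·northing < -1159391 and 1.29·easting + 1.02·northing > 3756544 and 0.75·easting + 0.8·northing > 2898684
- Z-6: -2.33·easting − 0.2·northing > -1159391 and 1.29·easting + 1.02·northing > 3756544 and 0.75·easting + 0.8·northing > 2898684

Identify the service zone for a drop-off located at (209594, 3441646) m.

Z-12

-2.33·209594 − 0.2·3441646 = -1176683.220, which is < -1159391
1.29·209594 + 1.02·3441646 = 3780855.180, which is > 3756544
0.75·209594 + 0.8·3441646 = 2910512.300, which is > 2898684
This sign pattern matches Z-12.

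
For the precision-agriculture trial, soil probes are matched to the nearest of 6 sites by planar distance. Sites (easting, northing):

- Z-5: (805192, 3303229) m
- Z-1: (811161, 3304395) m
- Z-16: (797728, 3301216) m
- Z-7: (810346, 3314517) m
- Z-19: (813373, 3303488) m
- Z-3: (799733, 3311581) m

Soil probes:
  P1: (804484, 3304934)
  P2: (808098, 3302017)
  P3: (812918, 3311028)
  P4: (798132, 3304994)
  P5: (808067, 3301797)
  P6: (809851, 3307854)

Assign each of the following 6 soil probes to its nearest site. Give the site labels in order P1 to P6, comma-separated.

Z-5, Z-5, Z-7, Z-16, Z-5, Z-1

P1 → Z-5 (d²=3408289.00)
P2 → Z-5 (d²=9913780.00)
P3 → Z-7 (d²=18788305.00)
P4 → Z-16 (d²=14436500.00)
P5 → Z-5 (d²=10316249.00)
P6 → Z-1 (d²=13680781.00)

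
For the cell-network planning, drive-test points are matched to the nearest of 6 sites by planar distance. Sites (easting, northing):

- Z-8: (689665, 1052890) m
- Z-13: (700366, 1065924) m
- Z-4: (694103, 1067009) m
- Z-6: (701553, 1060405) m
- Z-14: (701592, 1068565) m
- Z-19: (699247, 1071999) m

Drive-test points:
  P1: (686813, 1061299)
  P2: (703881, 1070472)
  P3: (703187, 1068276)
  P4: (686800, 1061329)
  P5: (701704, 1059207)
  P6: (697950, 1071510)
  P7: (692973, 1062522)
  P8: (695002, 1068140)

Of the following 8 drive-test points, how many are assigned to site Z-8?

P1 → Z-8
P2 → Z-14
P3 → Z-14
P4 → Z-8
P5 → Z-6
P6 → Z-19
P7 → Z-4
P8 → Z-4
2 of the 8 go to Z-8.

2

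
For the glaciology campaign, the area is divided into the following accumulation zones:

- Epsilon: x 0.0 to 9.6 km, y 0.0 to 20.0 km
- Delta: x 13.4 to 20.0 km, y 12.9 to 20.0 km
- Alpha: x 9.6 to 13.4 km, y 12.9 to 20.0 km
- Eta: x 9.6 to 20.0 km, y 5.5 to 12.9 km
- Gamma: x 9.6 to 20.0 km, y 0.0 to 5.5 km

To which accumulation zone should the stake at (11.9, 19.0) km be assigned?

The point has x = 11.9 and y = 19.0.
Only Alpha satisfies 9.6 ≤ x ≤ 13.4 and 12.9 ≤ y ≤ 20.0.

Alpha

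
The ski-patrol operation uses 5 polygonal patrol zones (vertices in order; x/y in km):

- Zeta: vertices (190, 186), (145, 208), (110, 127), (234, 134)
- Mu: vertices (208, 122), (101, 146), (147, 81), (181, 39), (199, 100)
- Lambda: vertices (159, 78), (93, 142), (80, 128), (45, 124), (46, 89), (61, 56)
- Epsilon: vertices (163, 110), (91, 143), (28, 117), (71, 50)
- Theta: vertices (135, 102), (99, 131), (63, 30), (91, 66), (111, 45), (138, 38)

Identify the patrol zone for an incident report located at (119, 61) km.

Cast a ray rightward from (119, 61). For each polygon, the edges (by vertex number in listed order) whose endpoints lie on opposite sides of y = 61, where each meets that height, and whether that is right or left of the point:
Zeta: no edge straddles that height → 0 crossings.
Mu: 3–4 at x≈163.2 (right), 4–5 at x≈187.5 (right) → 2 crossings.
Lambda: 5–6 at x≈58.7 (left), 6–1 at x≈83.3 (left) → 0 crossings.
Epsilon: 3–4 at x≈63.9 (left), 4–1 at x≈87.9 (left) → 0 crossings.
Theta: 2–3 at x≈74.0 (left), 3–4 at x≈87.1 (left), 4–5 at x≈95.8 (left), 6–1 at x≈136.9 (right) → 1 crossing.
Only Theta has an odd count, so the point is inside Theta.

Theta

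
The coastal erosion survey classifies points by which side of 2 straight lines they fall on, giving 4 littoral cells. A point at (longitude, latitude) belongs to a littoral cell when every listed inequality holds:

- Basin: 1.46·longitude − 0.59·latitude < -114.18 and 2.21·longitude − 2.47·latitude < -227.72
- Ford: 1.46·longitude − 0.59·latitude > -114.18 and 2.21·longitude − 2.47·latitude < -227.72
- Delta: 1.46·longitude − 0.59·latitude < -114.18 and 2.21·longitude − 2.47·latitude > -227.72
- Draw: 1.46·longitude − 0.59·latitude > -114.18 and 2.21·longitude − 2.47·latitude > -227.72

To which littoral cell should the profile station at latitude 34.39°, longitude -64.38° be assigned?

Delta

1.46·-64.38 − 0.59·34.39 = -114.285, which is < -114.18
2.21·-64.38 − 2.47·34.39 = -227.223, which is > -227.72
This sign pattern matches Delta.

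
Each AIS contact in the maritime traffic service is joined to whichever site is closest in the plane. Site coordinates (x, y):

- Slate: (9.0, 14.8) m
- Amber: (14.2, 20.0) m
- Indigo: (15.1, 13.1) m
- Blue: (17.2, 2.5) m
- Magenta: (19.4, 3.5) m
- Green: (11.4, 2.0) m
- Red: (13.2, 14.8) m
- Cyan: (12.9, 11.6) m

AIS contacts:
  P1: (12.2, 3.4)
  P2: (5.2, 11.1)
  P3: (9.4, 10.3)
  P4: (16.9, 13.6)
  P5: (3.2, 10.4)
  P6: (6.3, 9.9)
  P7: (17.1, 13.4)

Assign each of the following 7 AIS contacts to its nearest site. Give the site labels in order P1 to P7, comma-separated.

Green, Slate, Cyan, Indigo, Slate, Slate, Indigo

P1 → Green (d²=2.60)
P2 → Slate (d²=28.13)
P3 → Cyan (d²=13.94)
P4 → Indigo (d²=3.49)
P5 → Slate (d²=53.00)
P6 → Slate (d²=31.30)
P7 → Indigo (d²=4.09)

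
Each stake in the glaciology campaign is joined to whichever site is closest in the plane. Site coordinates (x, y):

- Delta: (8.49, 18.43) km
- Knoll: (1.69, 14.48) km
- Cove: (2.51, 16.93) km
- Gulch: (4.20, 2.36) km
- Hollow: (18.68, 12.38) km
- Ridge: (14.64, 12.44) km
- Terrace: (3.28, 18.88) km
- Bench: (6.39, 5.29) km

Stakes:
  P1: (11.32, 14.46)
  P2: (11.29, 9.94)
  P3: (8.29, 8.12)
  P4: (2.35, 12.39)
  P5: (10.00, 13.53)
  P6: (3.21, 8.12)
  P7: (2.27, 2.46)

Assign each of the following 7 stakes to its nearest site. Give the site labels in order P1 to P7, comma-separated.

Ridge, Ridge, Bench, Knoll, Ridge, Bench, Gulch

P1 → Ridge (d²=15.10)
P2 → Ridge (d²=17.47)
P3 → Bench (d²=11.62)
P4 → Knoll (d²=4.80)
P5 → Ridge (d²=22.72)
P6 → Bench (d²=18.12)
P7 → Gulch (d²=3.73)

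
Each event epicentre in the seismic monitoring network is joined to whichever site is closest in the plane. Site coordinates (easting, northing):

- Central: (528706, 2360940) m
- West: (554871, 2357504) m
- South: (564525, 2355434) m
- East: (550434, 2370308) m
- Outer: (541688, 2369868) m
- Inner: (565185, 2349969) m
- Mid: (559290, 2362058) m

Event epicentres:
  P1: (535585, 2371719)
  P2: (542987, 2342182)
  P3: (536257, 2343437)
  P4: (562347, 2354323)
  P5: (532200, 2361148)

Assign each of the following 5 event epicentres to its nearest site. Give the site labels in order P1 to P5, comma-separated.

Outer, West, Central, South, Central

P1 → Outer (d²=40672810.00)
P2 → West (d²=375993140.00)
P3 → Central (d²=363372610.00)
P4 → South (d²=5978005.00)
P5 → Central (d²=12251300.00)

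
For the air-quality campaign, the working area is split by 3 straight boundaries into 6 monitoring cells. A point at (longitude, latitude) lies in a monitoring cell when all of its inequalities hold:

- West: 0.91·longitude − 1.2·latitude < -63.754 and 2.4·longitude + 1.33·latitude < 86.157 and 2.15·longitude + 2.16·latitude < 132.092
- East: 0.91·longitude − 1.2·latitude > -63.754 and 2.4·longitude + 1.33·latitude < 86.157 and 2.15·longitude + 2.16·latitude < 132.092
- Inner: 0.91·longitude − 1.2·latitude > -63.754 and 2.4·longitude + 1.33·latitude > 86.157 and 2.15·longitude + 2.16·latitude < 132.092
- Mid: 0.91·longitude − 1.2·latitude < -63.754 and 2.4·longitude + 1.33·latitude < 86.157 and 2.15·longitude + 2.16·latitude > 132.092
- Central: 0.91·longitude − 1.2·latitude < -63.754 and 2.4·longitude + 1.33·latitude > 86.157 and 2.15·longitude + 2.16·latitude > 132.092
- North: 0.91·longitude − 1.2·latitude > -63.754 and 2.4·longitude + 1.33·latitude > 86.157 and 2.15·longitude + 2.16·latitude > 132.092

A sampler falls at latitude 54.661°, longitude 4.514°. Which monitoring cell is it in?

0.91·4.514 − 1.2·54.661 = -61.485, which is > -63.754
2.4·4.514 + 1.33·54.661 = 83.533, which is < 86.157
2.15·4.514 + 2.16·54.661 = 127.773, which is < 132.092
This sign pattern matches East.

East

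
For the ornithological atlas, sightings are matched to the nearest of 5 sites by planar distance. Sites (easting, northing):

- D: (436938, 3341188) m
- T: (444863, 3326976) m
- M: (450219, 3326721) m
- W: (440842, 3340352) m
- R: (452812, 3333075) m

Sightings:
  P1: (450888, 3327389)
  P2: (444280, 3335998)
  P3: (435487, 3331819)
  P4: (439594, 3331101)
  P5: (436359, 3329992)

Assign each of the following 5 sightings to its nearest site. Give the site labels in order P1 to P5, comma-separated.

M, W, D, T, T

P1 → M (d²=893785.00)
P2 → W (d²=30777160.00)
P3 → D (d²=89883562.00)
P4 → T (d²=44777986.00)
P5 → T (d²=81414272.00)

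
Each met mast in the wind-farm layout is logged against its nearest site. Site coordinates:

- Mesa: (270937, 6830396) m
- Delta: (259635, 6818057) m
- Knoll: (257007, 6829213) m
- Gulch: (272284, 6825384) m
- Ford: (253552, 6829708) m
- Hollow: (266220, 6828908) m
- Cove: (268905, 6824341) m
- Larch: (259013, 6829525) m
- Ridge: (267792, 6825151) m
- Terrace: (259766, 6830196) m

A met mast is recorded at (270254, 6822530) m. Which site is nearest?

Squared distances to each site:
Mesa: 62340445.000; Delta: 132770890.000; Knoll: 220145498.000; Gulch: 12266216.000; Ford: 330480488.000; Hollow: 56952040.000; Cove: 5099522.000; Larch: 175290106.000; Ridge: 12931085.000; Terrace: 168765700.000.
Minimum at Cove.

Cove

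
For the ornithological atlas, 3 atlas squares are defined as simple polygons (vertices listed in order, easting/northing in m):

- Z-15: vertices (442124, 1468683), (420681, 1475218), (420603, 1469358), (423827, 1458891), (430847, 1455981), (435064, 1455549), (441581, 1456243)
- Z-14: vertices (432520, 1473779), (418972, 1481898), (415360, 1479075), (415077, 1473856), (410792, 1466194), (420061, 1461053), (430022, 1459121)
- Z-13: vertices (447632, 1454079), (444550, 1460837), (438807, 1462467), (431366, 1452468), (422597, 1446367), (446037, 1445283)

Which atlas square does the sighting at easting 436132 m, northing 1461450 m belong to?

Cast a ray rightward from (436132, 1461450). For each polygon, the edges (by vertex number in listed order) whose endpoints lie on opposite sides of northing = 1461450, where each meets that height, and whether that is right or left of the point:
Z-15: 3–4 at easting≈423038.8 (left), 7–1 at easting≈441808.3 (right) → 1 crossing.
Z-14: 5–6 at easting≈419345.2 (left), 7–1 at easting≈430418.9 (left) → 0 crossings.
Z-13: 2–3 at easting≈442390.2 (right), 3–4 at easting≈438050.2 (right) → 2 crossings.
Only Z-15 has an odd count, so the point is inside Z-15.

Z-15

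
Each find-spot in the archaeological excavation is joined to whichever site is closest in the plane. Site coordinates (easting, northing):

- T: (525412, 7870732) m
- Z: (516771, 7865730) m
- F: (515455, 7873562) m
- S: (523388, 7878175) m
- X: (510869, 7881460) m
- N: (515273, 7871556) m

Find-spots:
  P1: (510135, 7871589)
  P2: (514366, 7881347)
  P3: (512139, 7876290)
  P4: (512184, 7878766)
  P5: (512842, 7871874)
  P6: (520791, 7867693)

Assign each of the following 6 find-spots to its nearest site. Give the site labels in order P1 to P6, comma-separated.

N, X, F, X, N, Z

P1 → N (d²=26400133.00)
P2 → X (d²=12241778.00)
P3 → F (d²=18437840.00)
P4 → X (d²=8986861.00)
P5 → N (d²=6010885.00)
P6 → Z (d²=20013769.00)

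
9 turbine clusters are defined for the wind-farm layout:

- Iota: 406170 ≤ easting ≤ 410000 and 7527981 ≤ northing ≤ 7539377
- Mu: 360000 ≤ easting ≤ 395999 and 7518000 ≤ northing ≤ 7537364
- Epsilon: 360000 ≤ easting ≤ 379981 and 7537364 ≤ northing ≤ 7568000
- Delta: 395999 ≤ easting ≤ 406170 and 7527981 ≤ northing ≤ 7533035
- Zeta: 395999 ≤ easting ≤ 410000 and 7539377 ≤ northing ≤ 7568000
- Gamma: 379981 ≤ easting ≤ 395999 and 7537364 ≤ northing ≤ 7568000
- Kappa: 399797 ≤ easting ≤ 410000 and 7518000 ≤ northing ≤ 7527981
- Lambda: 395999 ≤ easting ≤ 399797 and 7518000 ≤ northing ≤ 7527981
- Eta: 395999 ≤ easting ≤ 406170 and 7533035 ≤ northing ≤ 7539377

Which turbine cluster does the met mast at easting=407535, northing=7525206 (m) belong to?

Kappa

The point has easting = 407535 and northing = 7525206.
Only Kappa satisfies 399797 ≤ easting ≤ 410000 and 7518000 ≤ northing ≤ 7527981.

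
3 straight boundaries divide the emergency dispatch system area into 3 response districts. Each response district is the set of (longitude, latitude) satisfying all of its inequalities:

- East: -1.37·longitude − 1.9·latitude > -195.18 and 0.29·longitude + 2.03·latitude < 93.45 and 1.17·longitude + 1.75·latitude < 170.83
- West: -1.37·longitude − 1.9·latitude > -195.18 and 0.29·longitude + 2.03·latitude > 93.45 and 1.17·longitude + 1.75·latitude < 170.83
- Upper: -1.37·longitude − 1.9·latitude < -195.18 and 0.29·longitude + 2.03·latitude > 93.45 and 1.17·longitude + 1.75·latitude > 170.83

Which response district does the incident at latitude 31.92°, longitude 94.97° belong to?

-1.37·94.97 − 1.9·31.92 = -190.757, which is > -195.18
0.29·94.97 + 2.03·31.92 = 92.339, which is < 93.45
1.17·94.97 + 1.75·31.92 = 166.975, which is < 170.83
This sign pattern matches East.

East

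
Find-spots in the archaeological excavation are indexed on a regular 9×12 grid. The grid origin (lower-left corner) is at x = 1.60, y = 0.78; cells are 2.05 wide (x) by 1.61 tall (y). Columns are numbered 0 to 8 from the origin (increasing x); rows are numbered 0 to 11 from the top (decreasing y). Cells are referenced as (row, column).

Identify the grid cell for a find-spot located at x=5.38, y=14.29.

Column index: ⌊(5.38 − 1.60) / 2.05⌋ = ⌊1.844⌋ = 1
Row offset from origin: ⌊(14.29 − 0.78) / 1.61⌋ = ⌊8.391⌋ = 8 → row 3 (counted from top)

(3, 1)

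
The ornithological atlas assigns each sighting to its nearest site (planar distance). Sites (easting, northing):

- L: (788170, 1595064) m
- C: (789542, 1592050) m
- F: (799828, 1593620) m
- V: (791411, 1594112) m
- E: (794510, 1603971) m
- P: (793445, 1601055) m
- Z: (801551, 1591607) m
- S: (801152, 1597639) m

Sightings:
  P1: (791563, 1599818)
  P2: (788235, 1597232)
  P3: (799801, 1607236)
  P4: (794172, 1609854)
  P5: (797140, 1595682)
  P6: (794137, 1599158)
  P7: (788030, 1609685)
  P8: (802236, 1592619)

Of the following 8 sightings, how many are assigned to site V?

0

P1 → P
P2 → L
P3 → E
P4 → E
P5 → F
P6 → P
P7 → E
P8 → Z
0 of the 8 go to V.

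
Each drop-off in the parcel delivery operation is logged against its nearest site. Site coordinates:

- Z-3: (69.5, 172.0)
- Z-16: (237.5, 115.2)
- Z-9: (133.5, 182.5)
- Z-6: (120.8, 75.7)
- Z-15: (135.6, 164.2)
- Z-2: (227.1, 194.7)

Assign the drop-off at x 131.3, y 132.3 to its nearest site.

Z-15

Squared distances to each site:
Z-3: 5395.330; Z-16: 11570.850; Z-9: 2524.880; Z-6: 3313.810; Z-15: 1036.100; Z-2: 13071.400.
Minimum at Z-15.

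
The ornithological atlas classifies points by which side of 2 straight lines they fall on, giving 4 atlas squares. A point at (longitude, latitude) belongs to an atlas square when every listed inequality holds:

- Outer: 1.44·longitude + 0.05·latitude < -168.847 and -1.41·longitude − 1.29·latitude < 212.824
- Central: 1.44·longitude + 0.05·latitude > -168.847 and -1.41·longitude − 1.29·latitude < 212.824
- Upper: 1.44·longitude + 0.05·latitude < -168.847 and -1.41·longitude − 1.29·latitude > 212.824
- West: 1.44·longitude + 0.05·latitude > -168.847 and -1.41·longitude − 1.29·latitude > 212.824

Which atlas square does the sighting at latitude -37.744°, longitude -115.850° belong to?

Central

1.44·-115.850 + 0.05·-37.744 = -168.711, which is > -168.847
-1.41·-115.850 − 1.29·-37.744 = 212.038, which is < 212.824
This sign pattern matches Central.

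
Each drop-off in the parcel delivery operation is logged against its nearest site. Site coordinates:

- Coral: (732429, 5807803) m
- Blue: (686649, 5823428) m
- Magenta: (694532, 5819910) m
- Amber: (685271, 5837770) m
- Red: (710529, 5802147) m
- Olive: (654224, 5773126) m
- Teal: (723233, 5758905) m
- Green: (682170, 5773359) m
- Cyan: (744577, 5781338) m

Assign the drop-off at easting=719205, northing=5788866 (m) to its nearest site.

Red

Squared distances to each site:
Coral: 533484145.000; Blue: 2254424980.000; Magenta: 1572486865.000; Amber: 3543117572.000; Red: 251657937.000; Olive: 4470277961.000; Teal: 913886305.000; Green: 1612058274.000; Cyan: 700409168.000.
Minimum at Red.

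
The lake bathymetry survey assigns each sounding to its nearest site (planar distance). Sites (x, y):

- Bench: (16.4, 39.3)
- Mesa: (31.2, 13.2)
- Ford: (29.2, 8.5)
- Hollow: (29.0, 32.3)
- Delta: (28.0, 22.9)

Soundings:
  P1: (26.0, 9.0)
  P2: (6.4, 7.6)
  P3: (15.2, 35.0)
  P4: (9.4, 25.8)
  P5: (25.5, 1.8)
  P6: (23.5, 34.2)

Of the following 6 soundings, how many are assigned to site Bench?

2

P1 → Ford
P2 → Ford
P3 → Bench
P4 → Bench
P5 → Ford
P6 → Hollow
2 of the 6 go to Bench.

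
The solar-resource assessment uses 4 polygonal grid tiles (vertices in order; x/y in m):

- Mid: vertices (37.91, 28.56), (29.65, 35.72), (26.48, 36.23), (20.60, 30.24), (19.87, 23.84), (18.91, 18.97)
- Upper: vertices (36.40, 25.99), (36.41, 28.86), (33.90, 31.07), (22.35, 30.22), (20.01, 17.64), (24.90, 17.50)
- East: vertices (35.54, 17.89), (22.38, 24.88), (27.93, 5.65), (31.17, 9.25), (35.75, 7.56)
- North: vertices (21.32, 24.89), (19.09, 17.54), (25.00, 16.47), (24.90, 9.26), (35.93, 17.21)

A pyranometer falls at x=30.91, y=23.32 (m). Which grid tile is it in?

Cast a ray rightward from (30.91, 23.32). For each polygon, the edges (by vertex number in listed order) whose endpoints lie on opposite sides of y = 23.32, where each meets that height, and whether that is right or left of the point:
Mid: 5–6 at x≈19.767 (left), 6–1 at x≈27.528 (left) → 0 crossings.
Upper: 4–5 at x≈21.067 (left), 6–1 at x≈32.783 (right) → 1 crossing.
East: 1–2 at x≈25.317 (left), 2–3 at x≈22.830 (left) → 0 crossings.
North: 1–2 at x≈20.844 (left), 5–1 at x≈24.307 (left) → 0 crossings.
Only Upper has an odd count, so the point is inside Upper.

Upper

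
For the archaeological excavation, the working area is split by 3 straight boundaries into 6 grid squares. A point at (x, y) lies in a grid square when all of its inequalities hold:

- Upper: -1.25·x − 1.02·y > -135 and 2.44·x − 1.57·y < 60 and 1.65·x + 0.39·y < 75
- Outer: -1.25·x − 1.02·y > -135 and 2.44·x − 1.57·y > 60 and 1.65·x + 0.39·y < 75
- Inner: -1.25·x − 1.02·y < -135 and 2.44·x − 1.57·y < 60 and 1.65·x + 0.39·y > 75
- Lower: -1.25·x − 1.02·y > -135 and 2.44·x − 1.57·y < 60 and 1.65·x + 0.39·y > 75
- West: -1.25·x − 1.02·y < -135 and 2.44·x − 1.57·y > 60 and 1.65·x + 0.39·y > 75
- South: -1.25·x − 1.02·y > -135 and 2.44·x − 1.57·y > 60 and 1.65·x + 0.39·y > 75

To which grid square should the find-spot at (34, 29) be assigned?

-1.25·34 − 1.02·29 = -72.080, which is > -135
2.44·34 − 1.57·29 = 37.430, which is < 60
1.65·34 + 0.39·29 = 67.410, which is < 75
This sign pattern matches Upper.

Upper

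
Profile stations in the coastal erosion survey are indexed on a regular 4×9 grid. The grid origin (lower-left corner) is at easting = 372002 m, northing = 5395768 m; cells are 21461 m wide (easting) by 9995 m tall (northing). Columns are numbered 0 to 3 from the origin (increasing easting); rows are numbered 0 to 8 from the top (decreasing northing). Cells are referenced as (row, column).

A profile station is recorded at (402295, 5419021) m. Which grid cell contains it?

(6, 1)

Column index: ⌊(402295 − 372002) / 21461⌋ = ⌊1.412⌋ = 1
Row offset from origin: ⌊(5419021 − 5395768) / 9995⌋ = ⌊2.326⌋ = 2 → row 6 (counted from top)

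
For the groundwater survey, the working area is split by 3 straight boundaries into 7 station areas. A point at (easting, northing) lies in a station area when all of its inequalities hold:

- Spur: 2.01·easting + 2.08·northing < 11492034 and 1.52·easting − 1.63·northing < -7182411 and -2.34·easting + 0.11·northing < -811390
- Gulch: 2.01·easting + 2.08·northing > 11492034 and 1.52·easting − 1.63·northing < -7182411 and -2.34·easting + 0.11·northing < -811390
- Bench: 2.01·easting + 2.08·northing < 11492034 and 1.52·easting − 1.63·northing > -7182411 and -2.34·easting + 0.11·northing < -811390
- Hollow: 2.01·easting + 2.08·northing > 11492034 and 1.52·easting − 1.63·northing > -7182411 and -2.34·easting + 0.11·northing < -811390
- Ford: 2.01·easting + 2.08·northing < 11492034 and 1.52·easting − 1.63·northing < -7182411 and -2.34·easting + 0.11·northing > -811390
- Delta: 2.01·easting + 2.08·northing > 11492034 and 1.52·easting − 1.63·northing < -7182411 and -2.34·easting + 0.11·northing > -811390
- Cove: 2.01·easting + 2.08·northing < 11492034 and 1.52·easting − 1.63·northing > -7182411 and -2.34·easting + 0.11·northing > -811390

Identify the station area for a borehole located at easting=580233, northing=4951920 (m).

2.01·580233 + 2.08·4951920 = 11466261.930, which is < 11492034
1.52·580233 − 1.63·4951920 = -7189675.440, which is < -7182411
-2.34·580233 + 0.11·4951920 = -813034.020, which is < -811390
This sign pattern matches Spur.

Spur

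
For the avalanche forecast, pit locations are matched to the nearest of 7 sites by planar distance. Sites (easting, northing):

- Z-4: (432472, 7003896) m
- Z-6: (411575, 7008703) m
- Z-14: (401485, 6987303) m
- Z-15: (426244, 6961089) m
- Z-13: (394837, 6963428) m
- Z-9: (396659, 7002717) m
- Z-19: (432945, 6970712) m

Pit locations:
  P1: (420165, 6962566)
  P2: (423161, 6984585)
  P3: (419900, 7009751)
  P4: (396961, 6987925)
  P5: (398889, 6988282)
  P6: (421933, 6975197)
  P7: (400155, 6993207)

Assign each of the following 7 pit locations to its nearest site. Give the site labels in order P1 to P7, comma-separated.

Z-15, Z-19, Z-6, Z-14, Z-14, Z-19, Z-14

P1 → Z-15 (d²=39135770.00)
P2 → Z-19 (d²=288186785.00)
P3 → Z-6 (d²=70403929.00)
P4 → Z-14 (d²=20853460.00)
P5 → Z-14 (d²=7697657.00)
P6 → Z-19 (d²=141379369.00)
P7 → Z-14 (d²=36626116.00)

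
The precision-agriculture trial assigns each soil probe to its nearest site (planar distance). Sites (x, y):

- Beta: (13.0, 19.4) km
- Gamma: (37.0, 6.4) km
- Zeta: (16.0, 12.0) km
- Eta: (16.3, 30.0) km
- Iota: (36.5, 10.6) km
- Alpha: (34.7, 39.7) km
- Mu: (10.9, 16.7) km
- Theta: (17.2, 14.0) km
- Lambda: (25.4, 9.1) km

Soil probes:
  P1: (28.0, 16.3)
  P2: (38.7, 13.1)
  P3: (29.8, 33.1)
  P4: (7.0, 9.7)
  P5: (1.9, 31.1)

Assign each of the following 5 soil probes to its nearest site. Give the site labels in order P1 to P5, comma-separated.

P1 → Lambda (d²=58.60)
P2 → Iota (d²=11.09)
P3 → Alpha (d²=67.57)
P4 → Mu (d²=64.21)
P5 → Eta (d²=208.57)

Lambda, Iota, Alpha, Mu, Eta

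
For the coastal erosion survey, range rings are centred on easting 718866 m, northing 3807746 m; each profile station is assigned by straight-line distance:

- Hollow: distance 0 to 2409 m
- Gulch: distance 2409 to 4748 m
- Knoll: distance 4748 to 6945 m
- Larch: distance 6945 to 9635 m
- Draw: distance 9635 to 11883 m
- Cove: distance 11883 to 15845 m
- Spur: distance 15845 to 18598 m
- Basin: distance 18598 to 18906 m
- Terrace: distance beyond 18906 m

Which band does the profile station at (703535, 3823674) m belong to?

Terrace

Distance = √((703535−718866)² + (3823674−3807746)²) = √(235039561.000 + 253701184.000) = 22107.482 m.
18906 ≤ 22107.482 < ∞ → Terrace.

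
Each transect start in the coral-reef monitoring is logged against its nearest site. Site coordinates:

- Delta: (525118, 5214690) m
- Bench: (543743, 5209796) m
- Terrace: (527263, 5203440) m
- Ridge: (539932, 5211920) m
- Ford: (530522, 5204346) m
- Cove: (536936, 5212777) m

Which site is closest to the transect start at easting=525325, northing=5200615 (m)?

Squared distances to each site:
Delta: 198148474.000; Bench: 423513485.000; Terrace: 11736469.000; Ridge: 341167474.000; Ford: 40929170.000; Cove: 282729565.000.
Minimum at Terrace.

Terrace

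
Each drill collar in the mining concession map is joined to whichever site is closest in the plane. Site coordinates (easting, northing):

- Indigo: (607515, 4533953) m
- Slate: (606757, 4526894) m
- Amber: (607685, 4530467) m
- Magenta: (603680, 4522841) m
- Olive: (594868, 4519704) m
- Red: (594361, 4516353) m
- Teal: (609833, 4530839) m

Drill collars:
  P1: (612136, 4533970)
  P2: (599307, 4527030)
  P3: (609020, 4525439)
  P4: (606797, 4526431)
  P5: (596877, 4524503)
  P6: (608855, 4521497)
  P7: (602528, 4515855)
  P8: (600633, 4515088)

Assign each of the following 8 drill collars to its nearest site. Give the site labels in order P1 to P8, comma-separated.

P1 → Teal (d²=15106970.00)
P2 → Magenta (d²=36670850.00)
P3 → Slate (d²=7238194.00)
P4 → Slate (d²=215969.00)
P5 → Olive (d²=27066482.00)
P6 → Magenta (d²=28586961.00)
P7 → Magenta (d²=50131300.00)
P8 → Red (d²=40938209.00)

Teal, Magenta, Slate, Slate, Olive, Magenta, Magenta, Red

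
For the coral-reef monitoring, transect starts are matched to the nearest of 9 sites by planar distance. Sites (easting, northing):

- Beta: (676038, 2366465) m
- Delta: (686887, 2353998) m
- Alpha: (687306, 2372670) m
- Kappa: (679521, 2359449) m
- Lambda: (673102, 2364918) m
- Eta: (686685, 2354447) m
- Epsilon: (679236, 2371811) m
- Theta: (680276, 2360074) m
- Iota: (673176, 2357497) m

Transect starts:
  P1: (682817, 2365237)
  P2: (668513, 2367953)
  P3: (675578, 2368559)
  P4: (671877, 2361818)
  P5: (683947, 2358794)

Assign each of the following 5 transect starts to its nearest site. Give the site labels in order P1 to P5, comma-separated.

P1 → Theta (d²=33113250.00)
P2 → Lambda (d²=30270146.00)
P3 → Beta (d²=4596436.00)
P4 → Lambda (d²=11110625.00)
P5 → Theta (d²=15114641.00)

Theta, Lambda, Beta, Lambda, Theta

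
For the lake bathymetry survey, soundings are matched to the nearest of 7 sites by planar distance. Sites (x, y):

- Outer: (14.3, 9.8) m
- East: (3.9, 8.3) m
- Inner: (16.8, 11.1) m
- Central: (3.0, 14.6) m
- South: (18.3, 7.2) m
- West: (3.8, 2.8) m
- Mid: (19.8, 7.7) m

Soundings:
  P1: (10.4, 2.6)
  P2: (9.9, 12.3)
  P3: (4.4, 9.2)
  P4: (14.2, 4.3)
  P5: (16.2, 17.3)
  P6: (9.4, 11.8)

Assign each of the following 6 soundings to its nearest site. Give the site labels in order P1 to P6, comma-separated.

West, Outer, East, South, Inner, Outer

P1 → West (d²=43.60)
P2 → Outer (d²=25.61)
P3 → East (d²=1.06)
P4 → South (d²=25.22)
P5 → Inner (d²=38.80)
P6 → Outer (d²=28.01)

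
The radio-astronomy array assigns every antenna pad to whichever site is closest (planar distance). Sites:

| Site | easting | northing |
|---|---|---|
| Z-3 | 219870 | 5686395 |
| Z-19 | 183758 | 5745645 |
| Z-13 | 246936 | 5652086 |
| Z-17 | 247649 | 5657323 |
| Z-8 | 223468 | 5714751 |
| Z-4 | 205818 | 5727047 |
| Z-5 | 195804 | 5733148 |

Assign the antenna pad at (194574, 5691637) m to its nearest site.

Squared distances to each site:
Z-3: 667366180.000; Z-19: 3033849920.000; Z-13: 4306060645.000; Z-17: 3994406221.000; Z-8: 1369120232.000; Z-4: 1380295636.000; Z-5: 1724676021.000.
Minimum at Z-3.

Z-3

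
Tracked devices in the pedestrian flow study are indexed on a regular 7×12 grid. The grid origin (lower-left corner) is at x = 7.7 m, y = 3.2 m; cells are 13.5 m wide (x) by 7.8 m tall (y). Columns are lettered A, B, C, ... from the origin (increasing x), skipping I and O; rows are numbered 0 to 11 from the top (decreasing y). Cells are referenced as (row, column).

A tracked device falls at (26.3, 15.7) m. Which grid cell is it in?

(10, B)

Column index: ⌊(26.3 − 7.7) / 13.5⌋ = ⌊1.378⌋ = 1 → column B
Row offset from origin: ⌊(15.7 − 3.2) / 7.8⌋ = ⌊1.603⌋ = 1 → row 10 (counted from top)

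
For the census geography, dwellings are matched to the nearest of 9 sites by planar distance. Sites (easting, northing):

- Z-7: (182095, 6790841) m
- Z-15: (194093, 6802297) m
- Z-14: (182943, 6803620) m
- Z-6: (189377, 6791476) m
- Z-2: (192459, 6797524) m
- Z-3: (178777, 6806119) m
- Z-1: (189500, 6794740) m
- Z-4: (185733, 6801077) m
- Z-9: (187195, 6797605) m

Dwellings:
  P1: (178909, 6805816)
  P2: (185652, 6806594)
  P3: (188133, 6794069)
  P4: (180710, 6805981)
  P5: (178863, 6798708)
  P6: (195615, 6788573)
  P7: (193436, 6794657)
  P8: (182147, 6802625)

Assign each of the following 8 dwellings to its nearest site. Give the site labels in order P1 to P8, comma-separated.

P1 → Z-3 (d²=109233.00)
P2 → Z-14 (d²=16183357.00)
P3 → Z-1 (d²=2318930.00)
P4 → Z-3 (d²=3755533.00)
P5 → Z-14 (d²=40774144.00)
P6 → Z-6 (d²=47340053.00)
P7 → Z-2 (d²=9174218.00)
P8 → Z-14 (d²=1623641.00)

Z-3, Z-14, Z-1, Z-3, Z-14, Z-6, Z-2, Z-14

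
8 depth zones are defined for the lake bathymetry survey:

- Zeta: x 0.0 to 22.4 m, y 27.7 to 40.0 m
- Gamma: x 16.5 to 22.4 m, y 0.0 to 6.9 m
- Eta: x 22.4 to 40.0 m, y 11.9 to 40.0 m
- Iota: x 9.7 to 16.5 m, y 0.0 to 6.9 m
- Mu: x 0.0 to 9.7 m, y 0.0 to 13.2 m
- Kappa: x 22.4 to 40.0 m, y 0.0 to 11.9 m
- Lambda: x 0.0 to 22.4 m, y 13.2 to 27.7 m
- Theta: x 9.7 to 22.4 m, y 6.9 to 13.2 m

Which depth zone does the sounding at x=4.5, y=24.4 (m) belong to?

The point has x = 4.5 and y = 24.4.
Only Lambda satisfies 0.0 ≤ x ≤ 22.4 and 13.2 ≤ y ≤ 27.7.

Lambda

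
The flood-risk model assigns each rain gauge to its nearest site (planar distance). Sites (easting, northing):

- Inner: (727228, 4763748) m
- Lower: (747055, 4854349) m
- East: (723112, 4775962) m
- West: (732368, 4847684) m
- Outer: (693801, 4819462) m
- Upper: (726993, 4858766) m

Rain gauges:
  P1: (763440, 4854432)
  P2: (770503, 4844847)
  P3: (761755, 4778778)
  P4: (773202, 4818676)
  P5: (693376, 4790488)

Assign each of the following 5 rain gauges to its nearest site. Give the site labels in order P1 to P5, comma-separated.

Lower, Lower, Inner, Lower, Outer

P1 → Lower (d²=268475114.00)
P2 → Lower (d²=640096708.00)
P3 → Inner (d²=1418014629.00)
P4 → Lower (d²=1956228538.00)
P5 → Outer (d²=839673301.00)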